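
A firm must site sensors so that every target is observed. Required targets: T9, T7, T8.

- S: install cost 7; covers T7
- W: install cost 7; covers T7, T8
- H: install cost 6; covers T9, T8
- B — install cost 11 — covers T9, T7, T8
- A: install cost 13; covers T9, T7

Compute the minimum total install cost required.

11

This is an integer covering problem.
The greedy cost-per-new-target heuristic would pick H and S for 13, but a cheaper cover exists.
B alone covers T9, T7, T8 — every target.
Total install cost: 11.
No cover costs less than 11.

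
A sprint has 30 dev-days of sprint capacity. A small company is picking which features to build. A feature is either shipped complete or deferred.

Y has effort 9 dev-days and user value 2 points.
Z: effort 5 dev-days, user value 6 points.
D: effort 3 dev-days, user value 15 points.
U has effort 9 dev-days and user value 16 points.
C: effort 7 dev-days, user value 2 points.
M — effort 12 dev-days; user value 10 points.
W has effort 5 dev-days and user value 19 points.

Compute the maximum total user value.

60

This is an integer program with binary decision variables.
Take D, U, M, and W: effort 3 + 9 + 12 + 5 = 29 ≤ 30, user value 15 + 16 + 10 + 19 = 60.
No other feasible combination does better.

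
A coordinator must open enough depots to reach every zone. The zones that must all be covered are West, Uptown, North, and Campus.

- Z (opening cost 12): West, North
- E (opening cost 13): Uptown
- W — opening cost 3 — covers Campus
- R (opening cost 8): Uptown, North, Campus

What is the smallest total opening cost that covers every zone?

This is an integer covering problem.
Choose Z and R: together they cover West, Uptown, North, Campus — every zone.
Total opening cost: 12 + 8 = 20.

20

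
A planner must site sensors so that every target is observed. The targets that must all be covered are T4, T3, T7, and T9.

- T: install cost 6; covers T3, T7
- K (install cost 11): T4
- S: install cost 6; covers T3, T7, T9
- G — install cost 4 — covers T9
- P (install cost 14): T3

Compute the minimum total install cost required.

This is an integer covering problem.
Choose K and S: together they cover T4, T3, T7, T9 — every target.
Total install cost: 11 + 6 = 17.
No cover costs less than 17.

17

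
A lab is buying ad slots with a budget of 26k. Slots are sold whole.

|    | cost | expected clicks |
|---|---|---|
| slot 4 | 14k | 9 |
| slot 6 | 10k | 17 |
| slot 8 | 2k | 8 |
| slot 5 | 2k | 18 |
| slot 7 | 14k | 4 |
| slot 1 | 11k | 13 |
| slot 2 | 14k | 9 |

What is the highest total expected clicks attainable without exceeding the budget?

56

This is a 0-1 knapsack instance.
Allowing fractional choices, the relaxed optimum would be about 56.6, but ad slots are indivisible.
slot 6 + slot 5 + slot 1: cost 10 + 2 + 11 = 23 ≤ 26, expected clicks 17 + 18 + 13 = 48.
slot 6 + slot 8 + slot 5 + slot 1: cost 10 + 2 + 2 + 11 = 25 ≤ 26, expected clicks 17 + 8 + 18 + 13 = 56.
Best is slot 6, slot 8, slot 5, and slot 1 with total expected clicks 56.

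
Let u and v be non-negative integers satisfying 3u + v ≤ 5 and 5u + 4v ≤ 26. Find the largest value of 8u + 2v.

The continuous relaxation peaks at (1.67, 0) with value 13.33; rounding to a feasible lattice point costs some objective.
(u,v)=(1,2): 3·1+1·2=5≤5, 5·1+4·2=13≤26, objective 12.
(u,v)=(1,1): 3·1+1·1=4≤5, 5·1+4·1=9≤26, objective 10.
(u,v)=(1,0): 3·1+1·0=3≤5, 5·1+4·0=5≤26, objective 8.
The best lattice point is (1,2), giving 12.

12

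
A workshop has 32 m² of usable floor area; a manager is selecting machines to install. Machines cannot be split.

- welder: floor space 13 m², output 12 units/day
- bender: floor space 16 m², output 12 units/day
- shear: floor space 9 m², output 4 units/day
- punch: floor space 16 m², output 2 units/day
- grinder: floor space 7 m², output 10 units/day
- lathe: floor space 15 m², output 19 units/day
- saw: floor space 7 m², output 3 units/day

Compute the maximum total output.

33

Allowing fractional choices, the relaxed optimum would be about 38.2, but machines are indivisible.
shear + grinder + lathe: floor space 9 + 7 + 15 = 31 ≤ 32, output 4 + 10 + 19 = 33.
grinder + lathe + saw: floor space 7 + 15 + 7 = 29 ≤ 32, output 10 + 19 + 3 = 32.
Best is shear, grinder, and lathe with total output 33.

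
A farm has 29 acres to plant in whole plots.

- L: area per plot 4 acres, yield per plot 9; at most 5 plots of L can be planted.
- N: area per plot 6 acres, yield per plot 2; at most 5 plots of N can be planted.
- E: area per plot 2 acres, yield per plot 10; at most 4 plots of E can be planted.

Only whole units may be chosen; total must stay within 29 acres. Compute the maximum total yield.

85

This is a bounded integer knapsack.
5×L and 4×E: area 28 ≤ 29, yield 5·9 + 4·10 = 85.
4×L and 4×E: area 24 ≤ 29, yield 4·9 + 4·10 = 76.
Best is 85.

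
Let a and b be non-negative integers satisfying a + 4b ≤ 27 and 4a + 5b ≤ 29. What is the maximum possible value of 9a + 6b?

(a,b)=(7,0): 1·7+4·0=7≤27, 4·7+5·0=28≤29, objective 63.
(a,b)=(6,1): 1·6+4·1=10≤27, 4·6+5·1=29≤29, objective 60.
No feasible integer point exceeds 63.

63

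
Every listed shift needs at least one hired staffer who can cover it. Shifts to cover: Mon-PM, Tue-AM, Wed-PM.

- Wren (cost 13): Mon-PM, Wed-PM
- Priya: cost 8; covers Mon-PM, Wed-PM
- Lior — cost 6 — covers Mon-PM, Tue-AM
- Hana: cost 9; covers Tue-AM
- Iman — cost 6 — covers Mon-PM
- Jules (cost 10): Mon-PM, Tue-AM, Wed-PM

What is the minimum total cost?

The greedy cost-per-new-shift heuristic would pick Lior and Priya for 14, but a cheaper cover exists.
Jules alone covers Mon-PM, Tue-AM, Wed-PM — every shift.
Total cost: 10.
No cover costs less than 10.

10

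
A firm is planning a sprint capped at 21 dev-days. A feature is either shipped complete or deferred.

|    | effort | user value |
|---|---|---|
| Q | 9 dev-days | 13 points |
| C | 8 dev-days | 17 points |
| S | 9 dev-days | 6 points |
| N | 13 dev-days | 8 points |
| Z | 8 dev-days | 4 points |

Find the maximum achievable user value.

Treat it as a binary knapsack problem.
Take Q and C: effort 9 + 8 = 17 ≤ 21, user value 13 + 17 = 30.
No other feasible combination does better.

30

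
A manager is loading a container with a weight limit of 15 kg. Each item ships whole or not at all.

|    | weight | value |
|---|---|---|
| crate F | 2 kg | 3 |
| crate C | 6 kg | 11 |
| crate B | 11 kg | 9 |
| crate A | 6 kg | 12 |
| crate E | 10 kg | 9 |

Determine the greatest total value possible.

Allowing fractional choices, the relaxed optimum would be about 26.9, but items are indivisible.
crate F + crate A: weight 2 + 6 = 8 ≤ 15, value 3 + 12 = 15.
crate C + crate A: weight 6 + 6 = 12 ≤ 15, value 11 + 12 = 23.
crate F + crate C + crate A: weight 2 + 6 + 6 = 14 ≤ 15, value 3 + 11 + 12 = 26.
Best is crate F, crate C, and crate A with total value 26.

26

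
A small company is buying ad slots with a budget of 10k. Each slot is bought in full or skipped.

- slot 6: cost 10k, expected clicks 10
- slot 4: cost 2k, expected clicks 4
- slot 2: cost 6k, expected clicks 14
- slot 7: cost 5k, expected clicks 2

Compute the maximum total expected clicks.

slot 4 + slot 2: cost 2 + 6 = 8 ≤ 10, expected clicks 4 + 14 = 18.
slot 6: cost 10 ≤ 10, expected clicks 10.
slot 2: cost 6 ≤ 10, expected clicks 14.
Best is slot 4 and slot 2 with total expected clicks 18.

18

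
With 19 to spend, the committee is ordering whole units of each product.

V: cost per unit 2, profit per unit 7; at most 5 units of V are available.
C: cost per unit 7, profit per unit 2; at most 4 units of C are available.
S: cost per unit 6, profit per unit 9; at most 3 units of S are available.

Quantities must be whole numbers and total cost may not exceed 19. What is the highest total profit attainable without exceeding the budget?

This is a bounded integer knapsack.
5×V and 1×S: cost 16 ≤ 19, profit 5·7 + 1·9 = 44.
3×V and 2×S: cost 18 ≤ 19, profit 3·7 + 2·9 = 39.
Best is 44.

44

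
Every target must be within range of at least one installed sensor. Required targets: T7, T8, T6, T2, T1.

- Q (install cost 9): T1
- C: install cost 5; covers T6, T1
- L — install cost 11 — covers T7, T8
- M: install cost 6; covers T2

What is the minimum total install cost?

22

This is an integer covering problem.
Choose C, L, and M: together they cover T7, T8, T6, T2, T1 — every target.
Total install cost: 5 + 11 + 6 = 22.
No cover costs less than 22.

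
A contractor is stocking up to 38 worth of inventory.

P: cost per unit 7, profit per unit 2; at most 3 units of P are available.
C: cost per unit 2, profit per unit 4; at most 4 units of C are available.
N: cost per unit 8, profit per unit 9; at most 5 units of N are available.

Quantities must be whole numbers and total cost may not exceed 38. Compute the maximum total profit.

48

This is a bounded integer knapsack.
C has the best ratio (4/2); taking only C gives at most 4×4 = 16 (stopped by the supply cap of 4).
Mixing does better — 3×C and 4×N: cost 38 ≤ 38, profit 3·4 + 4·9 = 48.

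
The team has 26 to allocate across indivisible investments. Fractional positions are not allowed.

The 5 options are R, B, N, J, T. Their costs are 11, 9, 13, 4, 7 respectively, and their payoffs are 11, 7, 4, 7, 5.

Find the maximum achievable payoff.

R + J + T: cost 11 + 4 + 7 = 22 ≤ 26, payoff 11 + 7 + 5 = 23.
R + B + J: cost 11 + 9 + 4 = 24 ≤ 26, payoff 11 + 7 + 7 = 25.
B + J + T: cost 9 + 4 + 7 = 20 ≤ 26, payoff 7 + 7 + 5 = 19.
Best is R, B, and J with total payoff 25.

25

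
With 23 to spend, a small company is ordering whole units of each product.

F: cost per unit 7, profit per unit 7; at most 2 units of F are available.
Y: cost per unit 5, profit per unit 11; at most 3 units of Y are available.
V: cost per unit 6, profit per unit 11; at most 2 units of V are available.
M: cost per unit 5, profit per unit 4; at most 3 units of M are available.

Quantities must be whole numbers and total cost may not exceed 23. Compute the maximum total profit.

This is a bounded integer knapsack.
Take 2×Y and 2×V: cost 22 ≤ 23, profit 2·11 + 2·11 = 44.
No other integer combination yields more.

44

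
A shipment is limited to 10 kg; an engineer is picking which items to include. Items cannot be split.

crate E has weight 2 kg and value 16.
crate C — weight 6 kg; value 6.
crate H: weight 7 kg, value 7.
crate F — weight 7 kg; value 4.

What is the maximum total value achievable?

23

Take crate E and crate H: weight 2 + 7 = 9 ≤ 10, value 16 + 7 = 23.
No other feasible combination does better.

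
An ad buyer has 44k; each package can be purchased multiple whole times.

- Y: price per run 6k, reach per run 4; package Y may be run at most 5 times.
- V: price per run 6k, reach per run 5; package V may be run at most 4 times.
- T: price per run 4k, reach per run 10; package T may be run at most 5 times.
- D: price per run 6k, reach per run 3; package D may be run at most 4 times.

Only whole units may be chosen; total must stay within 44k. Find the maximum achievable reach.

1×Y, 3×V, and 5×T: price 44 ≤ 44, reach 1·4 + 3·5 + 5·10 = 69.
4×V and 5×T: price 44 ≤ 44, reach 4·5 + 5·10 = 70.
Best is 70.

70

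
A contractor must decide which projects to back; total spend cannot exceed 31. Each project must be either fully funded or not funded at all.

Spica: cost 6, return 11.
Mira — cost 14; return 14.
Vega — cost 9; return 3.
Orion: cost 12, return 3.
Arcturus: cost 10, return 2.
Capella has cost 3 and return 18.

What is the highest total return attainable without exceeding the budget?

43

Mira + Orion + Capella: cost 14 + 12 + 3 = 29 ≤ 31, return 14 + 3 + 18 = 35.
Mira + Vega + Capella: cost 14 + 9 + 3 = 26 ≤ 31, return 14 + 3 + 18 = 35.
Spica + Mira + Capella: cost 6 + 14 + 3 = 23 ≤ 31, return 11 + 14 + 18 = 43.
Best is Spica, Mira, and Capella with total return 43.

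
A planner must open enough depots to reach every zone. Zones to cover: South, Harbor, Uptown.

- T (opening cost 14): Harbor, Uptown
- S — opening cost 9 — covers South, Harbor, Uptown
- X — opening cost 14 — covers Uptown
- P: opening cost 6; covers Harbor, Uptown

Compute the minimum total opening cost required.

9

S alone covers South, Harbor, Uptown — every zone.
Total opening cost: 9.
No cover costs less than 9.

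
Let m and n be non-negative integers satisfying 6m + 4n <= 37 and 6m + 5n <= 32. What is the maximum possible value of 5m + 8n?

(m,n)=(0,6): 6·0+4·6=24≤37, 6·0+5·6=30≤32, objective 48.
(m,n)=(1,5): 6·1+4·5=26≤37, 6·1+5·5=31≤32, objective 45.
(m,n)=(0,5): 6·0+4·5=20≤37, 6·0+5·5=25≤32, objective 40.
No feasible integer point exceeds 48.

48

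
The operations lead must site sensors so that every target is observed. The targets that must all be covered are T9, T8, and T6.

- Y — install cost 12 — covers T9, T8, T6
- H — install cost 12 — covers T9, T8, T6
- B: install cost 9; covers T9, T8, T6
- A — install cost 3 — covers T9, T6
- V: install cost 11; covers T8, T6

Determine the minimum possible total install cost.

This is a weighted set-cover instance.
B alone covers T9, T8, T6 — every target.
Total install cost: 9.

9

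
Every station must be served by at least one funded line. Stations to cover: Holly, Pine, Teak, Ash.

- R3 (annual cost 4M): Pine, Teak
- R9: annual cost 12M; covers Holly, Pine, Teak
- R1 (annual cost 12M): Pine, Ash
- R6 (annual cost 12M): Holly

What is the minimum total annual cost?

The greedy cost-per-new-station heuristic would pick R3, R9, and R1 for 28, but a cheaper cover exists.
Choose R9 and R1: together they cover Holly, Pine, Teak, Ash — every station.
Total annual cost: 12 + 12 = 24.
No cover costs less than 24.

24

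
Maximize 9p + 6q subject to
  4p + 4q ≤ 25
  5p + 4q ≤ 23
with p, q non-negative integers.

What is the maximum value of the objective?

39

(p,q)=(3,2): 4·3+4·2=20≤25, 5·3+4·2=23≤23, objective 39.
(p,q)=(4,0): 4·4+4·0=16≤25, 5·4+4·0=20≤23, objective 36.
(p,q)=(2,3): 4·2+4·3=20≤25, 5·2+4·3=22≤23, objective 36.
The best lattice point is (3,2), giving 39.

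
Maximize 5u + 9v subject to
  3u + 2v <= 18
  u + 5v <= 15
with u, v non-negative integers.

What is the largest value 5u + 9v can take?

Relaxing integrality, the LP optimum is 41.77 at (u,v) = (4.62, 2.08), which is not an integer point.
(u,v)=(4,2): 3·4+2·2=16≤18, 1·4+5·2=14≤15, objective 38.
(u,v)=(5,1): 3·5+2·1=17≤18, 1·5+5·1=10≤15, objective 34.
(u,v)=(3,2): 3·3+2·2=13≤18, 1·3+5·2=13≤15, objective 33.
No feasible integer point exceeds 38.

38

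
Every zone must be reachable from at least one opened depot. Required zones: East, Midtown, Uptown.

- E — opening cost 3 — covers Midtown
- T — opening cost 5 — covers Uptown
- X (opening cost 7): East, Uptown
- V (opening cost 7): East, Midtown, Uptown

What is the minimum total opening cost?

This is an integer covering problem.
V alone covers East, Midtown, Uptown — every zone.
Total opening cost: 7.
No cover costs less than 7.

7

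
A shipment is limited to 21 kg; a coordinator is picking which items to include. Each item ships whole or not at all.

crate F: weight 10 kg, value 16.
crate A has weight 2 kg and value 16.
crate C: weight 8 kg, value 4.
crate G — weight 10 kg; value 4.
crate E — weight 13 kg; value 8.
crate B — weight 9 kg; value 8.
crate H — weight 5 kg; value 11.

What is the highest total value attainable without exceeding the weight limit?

Allowing fractional choices, the relaxed optimum would be about 46.6, but items are indivisible.
crate F + crate A + crate B: weight 10 + 2 + 9 = 21 ≤ 21, value 16 + 16 + 8 = 40.
crate F + crate A + crate H: weight 10 + 2 + 5 = 17 ≤ 21, value 16 + 16 + 11 = 43.
Best is crate F, crate A, and crate H with total value 43.

43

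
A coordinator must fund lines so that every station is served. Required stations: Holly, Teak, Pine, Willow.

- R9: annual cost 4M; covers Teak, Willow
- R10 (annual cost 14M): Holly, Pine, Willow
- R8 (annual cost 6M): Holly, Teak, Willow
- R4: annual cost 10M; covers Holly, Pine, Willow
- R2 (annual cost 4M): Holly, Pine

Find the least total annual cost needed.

8

Choose R9 and R2: together they cover Holly, Teak, Pine, Willow — every station.
Total annual cost: 4 + 4 = 8.
No cover costs less than 8.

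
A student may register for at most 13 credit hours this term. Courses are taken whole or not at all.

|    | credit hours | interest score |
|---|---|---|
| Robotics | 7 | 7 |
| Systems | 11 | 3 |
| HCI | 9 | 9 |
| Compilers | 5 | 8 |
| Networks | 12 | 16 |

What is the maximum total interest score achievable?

Take Networks: credit hours 12 ≤ 13, interest score 16.
No other feasible combination does better.

16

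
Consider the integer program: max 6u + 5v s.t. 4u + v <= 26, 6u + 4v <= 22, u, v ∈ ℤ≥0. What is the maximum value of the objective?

26

The continuous relaxation peaks at (0, 5.5) with value 27.50; rounding to a feasible lattice point costs some objective.
(u,v)=(1,4): 4·1+1·4=8≤26, 6·1+4·4=22≤22, objective 26.
(u,v)=(0,5): 4·0+1·5=5≤26, 6·0+4·5=20≤22, objective 25.
(u,v)=(1,3): 4·1+1·3=7≤26, 6·1+4·3=18≤22, objective 21.
Maximum is 26 at (u,v)=(1,4).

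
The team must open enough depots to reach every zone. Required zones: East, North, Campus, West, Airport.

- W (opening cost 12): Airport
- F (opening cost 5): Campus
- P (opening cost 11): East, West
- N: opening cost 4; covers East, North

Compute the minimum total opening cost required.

32

Choose W, F, P, and N: together they cover East, North, Campus, West, Airport — every zone.
Total opening cost: 12 + 5 + 11 + 4 = 32.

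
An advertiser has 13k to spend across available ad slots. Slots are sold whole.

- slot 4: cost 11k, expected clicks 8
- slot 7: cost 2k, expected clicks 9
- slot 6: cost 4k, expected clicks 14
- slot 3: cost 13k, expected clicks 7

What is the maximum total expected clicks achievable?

slot 6: cost 4 ≤ 13, expected clicks 14.
slot 7 + slot 6: cost 2 + 4 = 6 ≤ 13, expected clicks 9 + 14 = 23.
slot 4 + slot 7: cost 11 + 2 = 13 ≤ 13, expected clicks 8 + 9 = 17.
Best is slot 7 and slot 6 with total expected clicks 23.

23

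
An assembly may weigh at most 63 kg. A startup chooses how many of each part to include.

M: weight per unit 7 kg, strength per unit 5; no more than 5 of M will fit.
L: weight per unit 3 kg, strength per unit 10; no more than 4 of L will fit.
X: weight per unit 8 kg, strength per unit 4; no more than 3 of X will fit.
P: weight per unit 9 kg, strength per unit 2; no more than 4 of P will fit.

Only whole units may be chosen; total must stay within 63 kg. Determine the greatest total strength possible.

73

5×M, 4×L, and 2×X: weight 63 ≤ 63, strength 5·5 + 4·10 + 2·4 = 73.
5×M, 4×L, and 1×X: weight 55 ≤ 63, strength 5·5 + 4·10 + 1·4 = 69.
Best is 73.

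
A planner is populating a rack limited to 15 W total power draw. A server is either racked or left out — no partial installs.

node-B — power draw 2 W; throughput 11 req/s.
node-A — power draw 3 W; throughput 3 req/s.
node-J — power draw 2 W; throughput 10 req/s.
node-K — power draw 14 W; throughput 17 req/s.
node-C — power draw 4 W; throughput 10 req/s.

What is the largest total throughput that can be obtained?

This is an integer program with binary decision variables.
Allowing fractional choices, the relaxed optimum would be about 39.5, but servers are indivisible.
node-B + node-A + node-J + node-C: power draw 2 + 3 + 2 + 4 = 11 ≤ 15, throughput 11 + 3 + 10 + 10 = 34.
node-B + node-J + node-C: power draw 2 + 2 + 4 = 8 ≤ 15, throughput 11 + 10 + 10 = 31.
Best is node-B, node-A, node-J, and node-C with total throughput 34.

34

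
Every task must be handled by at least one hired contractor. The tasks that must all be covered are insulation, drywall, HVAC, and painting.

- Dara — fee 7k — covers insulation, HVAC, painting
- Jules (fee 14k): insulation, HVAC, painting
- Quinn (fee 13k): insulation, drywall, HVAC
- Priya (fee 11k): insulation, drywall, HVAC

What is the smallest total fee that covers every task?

Choose Dara and Priya: together they cover insulation, drywall, HVAC, painting — every task.
Total fee: 7 + 11 = 18.
No cover costs less than 18.

18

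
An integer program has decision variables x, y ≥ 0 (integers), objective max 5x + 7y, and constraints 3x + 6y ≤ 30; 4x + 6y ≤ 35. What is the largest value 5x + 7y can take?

42

Relaxing integrality, the LP optimum is 43.75 at (x,y) = (8.75, 0), which is not an integer point.
(x,y)=(7,1): 3·7+6·1=27≤30, 4·7+6·1=34≤35, objective 42.
(x,y)=(8,0): 3·8+6·0=24≤30, 4·8+6·0=32≤35, objective 40.
(x,y)=(6,1): 3·6+6·1=24≤30, 4·6+6·1=30≤35, objective 37.
Maximum is 42 at (x,y)=(7,1).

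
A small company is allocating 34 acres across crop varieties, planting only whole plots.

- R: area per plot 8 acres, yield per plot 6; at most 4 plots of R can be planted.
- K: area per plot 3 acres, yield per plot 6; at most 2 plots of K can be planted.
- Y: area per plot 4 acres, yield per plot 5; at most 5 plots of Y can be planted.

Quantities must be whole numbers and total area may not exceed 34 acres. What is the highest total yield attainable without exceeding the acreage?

2×R, 2×K, and 3×Y: area 34 ≤ 34, yield 2·6 + 2·6 + 3·5 = 39.
1×R, 2×K, and 5×Y: area 34 ≤ 34, yield 1·6 + 2·6 + 5·5 = 43.
Best is 43.

43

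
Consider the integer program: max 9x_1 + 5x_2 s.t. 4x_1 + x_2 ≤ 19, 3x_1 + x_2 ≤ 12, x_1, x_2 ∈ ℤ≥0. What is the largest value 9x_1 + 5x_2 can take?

(x_1,x_2)=(0,12): 4·0+1·12=12≤19, 3·0+1·12=12≤12, objective 60.
(x_1,x_2)=(0,11): 4·0+1·11=11≤19, 3·0+1·11=11≤12, objective 55.
No feasible integer point exceeds 60.

60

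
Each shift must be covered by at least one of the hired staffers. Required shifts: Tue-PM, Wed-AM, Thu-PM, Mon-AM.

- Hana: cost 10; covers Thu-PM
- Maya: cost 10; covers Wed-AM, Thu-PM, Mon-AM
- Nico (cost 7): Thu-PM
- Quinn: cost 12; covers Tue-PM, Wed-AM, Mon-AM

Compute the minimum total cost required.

19

The greedy cost-per-new-shift heuristic would pick Maya and Quinn for 22, but a cheaper cover exists.
Choose Nico and Quinn: together they cover Tue-PM, Wed-AM, Thu-PM, Mon-AM — every shift.
Total cost: 7 + 12 = 19.
No cover costs less than 19.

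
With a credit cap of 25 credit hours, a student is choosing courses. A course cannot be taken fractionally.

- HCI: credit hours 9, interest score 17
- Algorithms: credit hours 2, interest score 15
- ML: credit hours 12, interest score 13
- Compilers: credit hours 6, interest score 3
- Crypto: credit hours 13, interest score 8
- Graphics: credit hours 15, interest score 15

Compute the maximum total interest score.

Allowing fractional choices, the relaxed optimum would be about 47.0, but courses are indivisible.
HCI + Algorithms + Compilers: credit hours 9 + 2 + 6 = 17 ≤ 25, interest score 17 + 15 + 3 = 35.
HCI + Algorithms + ML: credit hours 9 + 2 + 12 = 23 ≤ 25, interest score 17 + 15 + 13 = 45.
HCI + Algorithms + Crypto: credit hours 9 + 2 + 13 = 24 ≤ 25, interest score 17 + 15 + 8 = 40.
Best is HCI, Algorithms, and ML with total interest score 45.

45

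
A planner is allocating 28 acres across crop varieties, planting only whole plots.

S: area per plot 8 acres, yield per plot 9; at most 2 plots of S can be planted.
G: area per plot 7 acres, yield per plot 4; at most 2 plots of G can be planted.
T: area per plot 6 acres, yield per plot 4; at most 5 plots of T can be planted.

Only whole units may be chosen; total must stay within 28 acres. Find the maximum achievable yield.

26

2×S and 1×T: area 22 ≤ 28, yield 2·9 + 1·4 = 22.
2×S and 2×T: area 28 ≤ 28, yield 2·9 + 2·4 = 26.
Best is 26.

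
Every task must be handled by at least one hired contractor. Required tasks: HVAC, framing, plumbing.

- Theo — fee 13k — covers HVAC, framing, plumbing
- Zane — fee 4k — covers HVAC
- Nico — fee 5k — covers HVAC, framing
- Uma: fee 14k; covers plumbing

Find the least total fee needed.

The greedy cost-per-new-task heuristic would pick Nico and Theo for 18, but a cheaper cover exists.
Theo alone covers HVAC, framing, plumbing — every task.
Total fee: 13.
No cover costs less than 13.

13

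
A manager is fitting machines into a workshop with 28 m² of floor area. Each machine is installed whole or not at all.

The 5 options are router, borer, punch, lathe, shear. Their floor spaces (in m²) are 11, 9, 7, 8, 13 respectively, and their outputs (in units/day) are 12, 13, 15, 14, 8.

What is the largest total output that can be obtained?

42

Take borer, punch, and lathe: floor space 9 + 7 + 8 = 24 ≤ 28, output 13 + 15 + 14 = 42.
No other feasible combination does better.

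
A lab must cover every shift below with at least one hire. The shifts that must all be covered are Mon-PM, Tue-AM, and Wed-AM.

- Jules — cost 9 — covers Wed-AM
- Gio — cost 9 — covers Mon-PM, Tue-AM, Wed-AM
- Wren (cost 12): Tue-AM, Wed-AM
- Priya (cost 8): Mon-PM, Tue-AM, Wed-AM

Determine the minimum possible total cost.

Priya alone covers Mon-PM, Tue-AM, Wed-AM — every shift.
Total cost: 8.

8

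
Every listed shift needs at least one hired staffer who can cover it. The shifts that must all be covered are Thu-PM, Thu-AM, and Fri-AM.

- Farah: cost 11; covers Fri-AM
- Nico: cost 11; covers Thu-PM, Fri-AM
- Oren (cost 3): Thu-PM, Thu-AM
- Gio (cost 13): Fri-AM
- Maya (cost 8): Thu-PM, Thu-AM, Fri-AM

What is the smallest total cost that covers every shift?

The greedy cost-per-new-shift heuristic would pick Oren and Maya for 11, but a cheaper cover exists.
Maya alone covers Thu-PM, Thu-AM, Fri-AM — every shift.
Total cost: 8.
No cover costs less than 8.

8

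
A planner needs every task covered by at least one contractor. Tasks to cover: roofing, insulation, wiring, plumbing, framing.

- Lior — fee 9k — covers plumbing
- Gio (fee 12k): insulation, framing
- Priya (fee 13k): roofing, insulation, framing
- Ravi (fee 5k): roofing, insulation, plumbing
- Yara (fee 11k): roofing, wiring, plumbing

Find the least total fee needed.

Choose Gio and Yara: together they cover roofing, insulation, wiring, plumbing, framing — every task.
Total fee: 12 + 11 = 23.

23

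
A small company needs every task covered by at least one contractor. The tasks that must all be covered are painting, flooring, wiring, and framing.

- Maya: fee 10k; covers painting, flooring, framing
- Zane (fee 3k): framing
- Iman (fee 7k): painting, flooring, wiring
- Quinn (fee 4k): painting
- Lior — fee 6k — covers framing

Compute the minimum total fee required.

Choose Zane and Iman: together they cover painting, flooring, wiring, framing — every task.
Total fee: 3 + 7 = 10.

10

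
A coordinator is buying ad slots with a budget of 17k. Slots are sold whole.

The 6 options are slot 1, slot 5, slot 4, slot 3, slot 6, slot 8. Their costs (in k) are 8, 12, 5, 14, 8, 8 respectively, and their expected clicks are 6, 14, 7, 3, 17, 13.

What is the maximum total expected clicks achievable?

slot 1 + slot 6: cost 8 + 8 = 16 ≤ 17, expected clicks 6 + 17 = 23.
slot 4 + slot 6: cost 5 + 8 = 13 ≤ 17, expected clicks 7 + 17 = 24.
slot 6 + slot 8: cost 8 + 8 = 16 ≤ 17, expected clicks 17 + 13 = 30.
Best is slot 6 and slot 8 with total expected clicks 30.

30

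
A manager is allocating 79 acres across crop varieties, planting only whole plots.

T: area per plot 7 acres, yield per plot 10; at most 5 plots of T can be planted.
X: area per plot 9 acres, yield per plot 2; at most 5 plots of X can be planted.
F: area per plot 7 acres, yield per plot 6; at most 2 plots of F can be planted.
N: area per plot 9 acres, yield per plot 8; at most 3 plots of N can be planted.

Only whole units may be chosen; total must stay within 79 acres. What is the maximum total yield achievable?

86

T has the best ratio (10/7); taking only T gives at most 5×10 = 50 (stopped by the supply cap of 5).
Mixing does better — 5×T, 2×F, and 3×N: area 76 ≤ 79, yield 5·10 + 2·6 + 3·8 = 86.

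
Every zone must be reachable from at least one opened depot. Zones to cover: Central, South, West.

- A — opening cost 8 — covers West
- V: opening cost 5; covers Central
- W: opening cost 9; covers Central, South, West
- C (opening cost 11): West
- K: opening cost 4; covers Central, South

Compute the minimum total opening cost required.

9

W alone covers Central, South, West — every zone.
Total opening cost: 9.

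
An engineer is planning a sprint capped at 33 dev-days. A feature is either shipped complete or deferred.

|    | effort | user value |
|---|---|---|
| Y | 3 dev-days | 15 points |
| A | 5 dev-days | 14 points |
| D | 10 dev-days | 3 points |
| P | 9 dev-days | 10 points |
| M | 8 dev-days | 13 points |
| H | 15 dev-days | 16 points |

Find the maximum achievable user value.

58

Allowing fractional choices, the relaxed optimum would be about 60.5, but features are indivisible.
Y + A + P + M: effort 3 + 5 + 9 + 8 = 25 ≤ 33, user value 15 + 14 + 10 + 13 = 52.
Y + A + M + H: effort 3 + 5 + 8 + 15 = 31 ≤ 33, user value 15 + 14 + 13 + 16 = 58.
Y + A + P + H: effort 3 + 5 + 9 + 15 = 32 ≤ 33, user value 15 + 14 + 10 + 16 = 55.
Best is Y, A, M, and H with total user value 58.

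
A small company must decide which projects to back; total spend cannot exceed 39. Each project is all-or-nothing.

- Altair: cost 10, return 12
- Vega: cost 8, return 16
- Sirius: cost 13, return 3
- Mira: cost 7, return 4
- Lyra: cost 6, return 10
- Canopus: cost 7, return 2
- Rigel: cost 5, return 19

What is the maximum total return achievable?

61

Treat it as a binary knapsack problem.
Allowing fractional choices, the relaxed optimum would be about 61.9, but projects are indivisible.
Altair + Vega + Lyra + Canopus + Rigel: cost 10 + 8 + 6 + 7 + 5 = 36 ≤ 39, return 12 + 16 + 10 + 2 + 19 = 59.
Altair + Vega + Mira + Lyra + Rigel: cost 10 + 8 + 7 + 6 + 5 = 36 ≤ 39, return 12 + 16 + 4 + 10 + 19 = 61.
Altair + Vega + Lyra + Rigel: cost 10 + 8 + 6 + 5 = 29 ≤ 39, return 12 + 16 + 10 + 19 = 57.
Best is Altair, Vega, Mira, Lyra, and Rigel with total return 61.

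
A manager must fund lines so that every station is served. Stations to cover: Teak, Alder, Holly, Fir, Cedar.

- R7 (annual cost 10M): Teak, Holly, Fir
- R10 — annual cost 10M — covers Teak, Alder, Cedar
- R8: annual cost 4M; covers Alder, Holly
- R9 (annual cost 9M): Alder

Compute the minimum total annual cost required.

20

The greedy cost-per-new-station heuristic would pick R8, R7, and R10 for 24, but a cheaper cover exists.
Choose R7 and R10: together they cover Teak, Alder, Holly, Fir, Cedar — every station.
Total annual cost: 10 + 10 = 20.
No cover costs less than 20.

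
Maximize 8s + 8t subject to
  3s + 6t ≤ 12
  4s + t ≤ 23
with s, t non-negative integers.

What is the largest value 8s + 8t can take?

32

(s,t)=(4,0): 3·4+6·0=12≤12, 4·4+1·0=16≤23, objective 32.
(s,t)=(3,0): 3·3+6·0=9≤12, 4·3+1·0=12≤23, objective 24.
No feasible integer point exceeds 32.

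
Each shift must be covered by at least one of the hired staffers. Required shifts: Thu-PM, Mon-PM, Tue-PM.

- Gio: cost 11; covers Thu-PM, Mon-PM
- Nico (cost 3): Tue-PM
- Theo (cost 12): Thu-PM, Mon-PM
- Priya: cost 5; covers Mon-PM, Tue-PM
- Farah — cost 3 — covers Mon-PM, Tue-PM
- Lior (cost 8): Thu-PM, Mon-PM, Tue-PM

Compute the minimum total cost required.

8

Lior alone covers Thu-PM, Mon-PM, Tue-PM — every shift.
Total cost: 8.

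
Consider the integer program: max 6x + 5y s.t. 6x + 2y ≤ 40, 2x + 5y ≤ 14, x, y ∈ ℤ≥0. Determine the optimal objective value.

Relaxing integrality, the LP optimum is 40.46 at (x,y) = (6.62, 0.154), which is not an integer point.
(x,y)=(6,0): 6·6+2·0=36≤40, 2·6+5·0=12≤14, objective 36.
(x,y)=(5,0): 6·5+2·0=30≤40, 2·5+5·0=10≤14, objective 30.
Maximum is 36 at (x,y)=(6,0).

36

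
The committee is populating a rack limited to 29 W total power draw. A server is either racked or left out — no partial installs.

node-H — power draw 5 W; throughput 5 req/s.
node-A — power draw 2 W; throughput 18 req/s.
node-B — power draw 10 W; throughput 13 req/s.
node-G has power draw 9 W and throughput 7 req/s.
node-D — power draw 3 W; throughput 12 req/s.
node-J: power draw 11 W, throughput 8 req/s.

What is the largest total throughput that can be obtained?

This is a 0-1 knapsack instance.
Take node-H, node-A, node-B, node-G, and node-D: power draw 5 + 2 + 10 + 9 + 3 = 29 ≤ 29, throughput 5 + 18 + 13 + 7 + 12 = 55.
No other feasible combination does better.

55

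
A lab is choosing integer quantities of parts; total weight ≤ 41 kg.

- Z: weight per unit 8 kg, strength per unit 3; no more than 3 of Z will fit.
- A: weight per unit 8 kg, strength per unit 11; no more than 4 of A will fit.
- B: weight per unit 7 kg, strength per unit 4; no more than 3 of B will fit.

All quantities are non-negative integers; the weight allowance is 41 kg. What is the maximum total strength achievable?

48

A has the best ratio (11/8); taking only A gives at most 4×11 = 44 (stopped by the supply cap of 4).
Mixing does better — 4×A and 1×B: weight 39 ≤ 41, strength 4·11 + 1·4 = 48.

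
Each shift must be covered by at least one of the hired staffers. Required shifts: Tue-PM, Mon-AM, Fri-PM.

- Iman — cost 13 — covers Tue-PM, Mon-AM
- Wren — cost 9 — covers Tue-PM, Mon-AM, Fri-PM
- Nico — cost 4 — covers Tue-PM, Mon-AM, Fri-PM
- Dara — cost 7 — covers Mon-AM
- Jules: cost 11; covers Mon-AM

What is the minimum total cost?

Nico alone covers Tue-PM, Mon-AM, Fri-PM — every shift.
Total cost: 4.

4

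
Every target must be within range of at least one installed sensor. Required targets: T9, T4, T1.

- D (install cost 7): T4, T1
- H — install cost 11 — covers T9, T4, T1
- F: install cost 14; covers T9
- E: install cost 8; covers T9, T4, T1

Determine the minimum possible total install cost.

8

E alone covers T9, T4, T1 — every target.
Total install cost: 8.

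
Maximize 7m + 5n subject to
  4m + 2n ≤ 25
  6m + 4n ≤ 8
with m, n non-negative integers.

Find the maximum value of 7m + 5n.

(m,n)=(0,2): 4·0+2·2=4≤25, 6·0+4·2=8≤8, objective 10.
(m,n)=(0,1): 4·0+2·1=2≤25, 6·0+4·1=4≤8, objective 5.
The best lattice point is (0,2), giving 10.

10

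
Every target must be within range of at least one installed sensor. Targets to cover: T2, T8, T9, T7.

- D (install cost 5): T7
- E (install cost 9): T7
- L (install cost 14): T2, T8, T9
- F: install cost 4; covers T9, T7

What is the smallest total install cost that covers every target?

18

Choose L and F: together they cover T2, T8, T9, T7 — every target.
Total install cost: 14 + 4 = 18.
No cover costs less than 18.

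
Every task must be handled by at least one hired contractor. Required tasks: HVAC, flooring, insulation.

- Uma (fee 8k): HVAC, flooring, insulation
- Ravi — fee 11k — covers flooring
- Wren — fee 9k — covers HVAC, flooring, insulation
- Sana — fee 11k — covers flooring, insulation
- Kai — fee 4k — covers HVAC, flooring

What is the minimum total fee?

The greedy cost-per-new-task heuristic would pick Kai and Uma for 12, but a cheaper cover exists.
Uma alone covers HVAC, flooring, insulation — every task.
Total fee: 8.
No cover costs less than 8.

8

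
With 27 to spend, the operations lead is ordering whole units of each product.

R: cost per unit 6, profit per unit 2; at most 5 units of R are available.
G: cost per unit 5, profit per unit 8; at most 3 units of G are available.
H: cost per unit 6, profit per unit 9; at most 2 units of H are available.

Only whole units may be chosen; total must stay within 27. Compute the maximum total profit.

1×R, 3×G, and 1×H: cost 27 ≤ 27, profit 1·2 + 3·8 + 1·9 = 35.
3×G and 2×H: cost 27 ≤ 27, profit 3·8 + 2·9 = 42.
Best is 42.

42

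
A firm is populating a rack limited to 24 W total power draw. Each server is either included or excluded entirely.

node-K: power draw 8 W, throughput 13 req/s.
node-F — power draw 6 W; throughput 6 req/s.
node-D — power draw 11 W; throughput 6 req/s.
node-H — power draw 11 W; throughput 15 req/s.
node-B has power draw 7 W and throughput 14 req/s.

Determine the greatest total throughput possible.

Take node-F, node-H, and node-B: power draw 6 + 11 + 7 = 24 ≤ 24, throughput 6 + 15 + 14 = 35.
No other feasible combination does better.

35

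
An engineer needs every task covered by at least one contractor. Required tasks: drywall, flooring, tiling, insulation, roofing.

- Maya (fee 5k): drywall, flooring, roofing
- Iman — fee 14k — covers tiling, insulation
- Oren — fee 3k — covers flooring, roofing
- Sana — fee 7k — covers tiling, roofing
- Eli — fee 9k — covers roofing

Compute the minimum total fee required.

This is a weighted set-cover instance.
Choose Maya and Iman: together they cover drywall, flooring, tiling, insulation, roofing — every task.
Total fee: 5 + 14 = 19.

19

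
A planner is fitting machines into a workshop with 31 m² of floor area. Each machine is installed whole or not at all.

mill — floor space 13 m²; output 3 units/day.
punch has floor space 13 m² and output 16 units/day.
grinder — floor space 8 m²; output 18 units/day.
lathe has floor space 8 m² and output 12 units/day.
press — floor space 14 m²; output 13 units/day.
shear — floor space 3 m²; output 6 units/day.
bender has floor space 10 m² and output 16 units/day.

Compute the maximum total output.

punch + grinder + bender: floor space 13 + 8 + 10 = 31 ≤ 31, output 16 + 18 + 16 = 50.
grinder + lathe + bender: floor space 8 + 8 + 10 = 26 ≤ 31, output 18 + 12 + 16 = 46.
grinder + lathe + shear + bender: floor space 8 + 8 + 3 + 10 = 29 ≤ 31, output 18 + 12 + 6 + 16 = 52.
Best is grinder, lathe, shear, and bender with total output 52.

52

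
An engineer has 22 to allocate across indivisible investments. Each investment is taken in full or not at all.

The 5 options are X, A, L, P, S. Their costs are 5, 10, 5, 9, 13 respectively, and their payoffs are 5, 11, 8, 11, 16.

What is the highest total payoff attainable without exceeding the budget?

27

P + S: cost 9 + 13 = 22 ≤ 22, payoff 11 + 16 = 27.
L + S: cost 5 + 13 = 18 ≤ 22, payoff 8 + 16 = 24.
Best is P and S with total payoff 27.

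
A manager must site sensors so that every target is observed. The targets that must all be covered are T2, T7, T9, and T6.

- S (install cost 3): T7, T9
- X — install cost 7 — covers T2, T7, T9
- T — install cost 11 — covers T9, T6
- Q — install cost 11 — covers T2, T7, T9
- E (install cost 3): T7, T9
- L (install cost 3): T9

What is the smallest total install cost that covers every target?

18

This is a weighted set-cover instance.
The greedy cost-per-new-target heuristic would pick S, X, and T for 21, but a cheaper cover exists.
Choose X and T: together they cover T2, T7, T9, T6 — every target.
Total install cost: 7 + 11 = 18.
No cover costs less than 18.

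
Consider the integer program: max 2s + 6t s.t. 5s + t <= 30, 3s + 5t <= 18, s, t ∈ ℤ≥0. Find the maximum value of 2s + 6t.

20

Relaxing integrality, the LP optimum is 21.60 at (s,t) = (0, 3.6), which is not an integer point.
(s,t)=(1,3) is feasible, giving 20.
(s,t)=(0,3) is feasible, giving 18.
Maximum is 20 at (s,t)=(1,3).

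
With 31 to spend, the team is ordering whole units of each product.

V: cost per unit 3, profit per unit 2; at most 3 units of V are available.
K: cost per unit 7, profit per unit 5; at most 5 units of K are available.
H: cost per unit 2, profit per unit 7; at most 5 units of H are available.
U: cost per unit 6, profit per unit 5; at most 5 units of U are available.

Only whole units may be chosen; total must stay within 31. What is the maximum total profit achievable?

52

This is a bounded integer knapsack.
H has the best ratio (7/2); taking only H gives at most 5×7 = 35 (stopped by the supply cap of 5).
Mixing does better — 1×V, 5×H, and 3×U: cost 31 ≤ 31, profit 1·2 + 5·7 + 3·5 = 52.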